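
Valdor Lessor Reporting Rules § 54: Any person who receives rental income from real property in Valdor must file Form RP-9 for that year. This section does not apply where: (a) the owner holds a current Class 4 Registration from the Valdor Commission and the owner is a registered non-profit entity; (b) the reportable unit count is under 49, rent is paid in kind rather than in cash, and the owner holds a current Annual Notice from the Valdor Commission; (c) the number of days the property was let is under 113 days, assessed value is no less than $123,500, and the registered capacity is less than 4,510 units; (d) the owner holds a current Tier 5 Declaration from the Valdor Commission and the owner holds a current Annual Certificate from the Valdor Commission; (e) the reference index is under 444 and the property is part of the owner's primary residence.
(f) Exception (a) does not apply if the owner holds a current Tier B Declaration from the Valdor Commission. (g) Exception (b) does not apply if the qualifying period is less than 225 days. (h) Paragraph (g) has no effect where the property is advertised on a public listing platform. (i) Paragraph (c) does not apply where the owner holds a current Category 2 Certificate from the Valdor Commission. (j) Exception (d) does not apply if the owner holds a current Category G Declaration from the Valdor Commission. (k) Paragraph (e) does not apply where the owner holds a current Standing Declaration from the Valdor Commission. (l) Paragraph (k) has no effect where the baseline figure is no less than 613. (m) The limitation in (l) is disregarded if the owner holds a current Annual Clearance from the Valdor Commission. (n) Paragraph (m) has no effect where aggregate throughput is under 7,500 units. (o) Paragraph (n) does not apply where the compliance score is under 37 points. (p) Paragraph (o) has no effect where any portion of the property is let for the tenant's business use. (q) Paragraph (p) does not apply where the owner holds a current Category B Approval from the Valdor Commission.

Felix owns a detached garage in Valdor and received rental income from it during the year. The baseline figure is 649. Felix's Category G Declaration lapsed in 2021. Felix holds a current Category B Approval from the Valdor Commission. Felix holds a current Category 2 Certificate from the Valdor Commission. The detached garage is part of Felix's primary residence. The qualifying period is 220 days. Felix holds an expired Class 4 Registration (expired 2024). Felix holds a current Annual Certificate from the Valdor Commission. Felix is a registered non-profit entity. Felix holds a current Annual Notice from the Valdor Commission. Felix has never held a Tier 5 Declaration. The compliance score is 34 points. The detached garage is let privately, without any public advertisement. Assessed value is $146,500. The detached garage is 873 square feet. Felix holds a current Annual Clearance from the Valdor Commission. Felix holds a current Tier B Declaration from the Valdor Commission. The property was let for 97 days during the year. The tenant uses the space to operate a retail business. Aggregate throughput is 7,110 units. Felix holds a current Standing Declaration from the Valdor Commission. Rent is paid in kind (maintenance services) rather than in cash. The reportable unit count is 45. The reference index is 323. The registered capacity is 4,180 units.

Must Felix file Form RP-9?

Exception (a) fails — no current Class 4 Registration is held.
Exception (b)'s conditions are all satisfied: the reportable unit count is 45, under the 49 limit; rent is paid in kind; a current Annual Notice is held. But applying paragraphs (g)–(h): (g) operates against (b): the qualifying period is 220 days, less than the 225 days limit. (h) is inapplicable (the property is let privately without advertisement), so (g) stands. (b) is therefore removed.
Exception (c): the number of days the property was let is 97 days, under the 113 days limit; assessed value is $146,500, meeting the $123,500 threshold; the registered capacity is 4,180 units, less than the 4,510 units limit — every condition holds. Turning to paragraph (i): (i) applies — a current Category 2 Certificate is held. (c) is therefore removed.
Exception (d) does not apply: the Tier 5 Declaration is not current.
Exception (e)'s conditions are all satisfied: the reference index is 323, under the 444 limit; the detached garage is part of the primary residence. However, paragraphs (k)–(q) must be considered: (k) operates against (e): a current Standing Declaration is held. (l) would limit (k) — the baseline figure is 649, meeting the 613 threshold — but (m) sets (l) aside: (m) operates against (l): a current Annual Clearance is held. (n) is triggered (aggregate throughput is 7,110 units, under the 7,500 units limit), but yields to (o): (o) operates — the compliance score is 34 points, under the 37 points limit. (p) applies (the space is let for business use), but is displaced by (q): (q) is triggered — a current Category B Approval is held. Exception (e) does not apply.
No exception displaces § 54.

Yes — Felix must file Form RP-9.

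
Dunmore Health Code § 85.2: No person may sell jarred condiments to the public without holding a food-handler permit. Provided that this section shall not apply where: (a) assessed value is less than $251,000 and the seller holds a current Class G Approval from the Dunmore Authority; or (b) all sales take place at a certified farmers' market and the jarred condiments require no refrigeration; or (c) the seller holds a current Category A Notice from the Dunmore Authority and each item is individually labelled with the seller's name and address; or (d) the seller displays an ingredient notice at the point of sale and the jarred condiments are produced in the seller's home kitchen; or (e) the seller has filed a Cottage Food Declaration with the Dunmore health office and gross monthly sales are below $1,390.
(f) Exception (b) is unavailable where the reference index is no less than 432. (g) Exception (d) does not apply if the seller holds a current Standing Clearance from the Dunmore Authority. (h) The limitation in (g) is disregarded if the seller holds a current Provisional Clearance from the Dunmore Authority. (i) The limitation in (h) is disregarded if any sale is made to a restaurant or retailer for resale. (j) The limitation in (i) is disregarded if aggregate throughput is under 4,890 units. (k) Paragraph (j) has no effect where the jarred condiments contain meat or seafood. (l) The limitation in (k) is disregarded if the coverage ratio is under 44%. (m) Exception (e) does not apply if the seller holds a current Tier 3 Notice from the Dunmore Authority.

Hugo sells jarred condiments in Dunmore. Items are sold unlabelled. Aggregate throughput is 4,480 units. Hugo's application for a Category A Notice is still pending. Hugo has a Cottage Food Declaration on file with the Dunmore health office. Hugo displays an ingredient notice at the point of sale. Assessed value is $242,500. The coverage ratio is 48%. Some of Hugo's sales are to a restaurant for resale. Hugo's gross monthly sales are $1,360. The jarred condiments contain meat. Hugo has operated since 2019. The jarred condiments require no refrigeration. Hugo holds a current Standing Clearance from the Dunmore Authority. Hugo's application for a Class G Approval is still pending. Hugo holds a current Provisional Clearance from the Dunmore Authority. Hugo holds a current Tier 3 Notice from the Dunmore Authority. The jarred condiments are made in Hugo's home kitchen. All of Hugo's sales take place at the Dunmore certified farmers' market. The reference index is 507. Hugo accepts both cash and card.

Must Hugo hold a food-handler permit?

Exception (a) does not apply: there is no Class G Approval in force.
Exception (b)'s conditions are all satisfied: all sales are at a certified farmers' market; the jarred condiments are shelf-stable. Turning to paragraph (f): (f) is engaged — the reference index is 507, meeting the 432 threshold. Exception (b) does not apply.
Exception (c) does not apply: there is no Category A Notice in force.
Exception (d): an ingredient notice is displayed; the jarred condiments are home-kitchen produced — every condition holds. However, paragraphs (g)–(l) must be considered: (g) operates against (d): a current Standing Clearance is held. (h) is triggered (a current Provisional Clearance is held), but is set aside by (i): (i) operates against (h): some sales are to a restaurant for resale. (j) would limit (i) — aggregate throughput is 4,480 units, under the 4,890 units limit — but (k) sets (j) aside: (k) applies — the jarred condiments contain meat. (l), which would lift (k), is not triggered — the coverage ratio is 48%, not under 44%. So (d) is unavailable.
Exception (e)'s conditions are all satisfied: a Cottage Food Declaration is on file; gross monthly sales are $1,360, below the $1,390 limit. Turning to paragraph (m): (m) operates against (e): a current Tier 3 Notice is held. (e) is therefore removed.
None of the exceptions is available; § 85.2 applies in full.

Yes — Hugo must hold a food-handler permit.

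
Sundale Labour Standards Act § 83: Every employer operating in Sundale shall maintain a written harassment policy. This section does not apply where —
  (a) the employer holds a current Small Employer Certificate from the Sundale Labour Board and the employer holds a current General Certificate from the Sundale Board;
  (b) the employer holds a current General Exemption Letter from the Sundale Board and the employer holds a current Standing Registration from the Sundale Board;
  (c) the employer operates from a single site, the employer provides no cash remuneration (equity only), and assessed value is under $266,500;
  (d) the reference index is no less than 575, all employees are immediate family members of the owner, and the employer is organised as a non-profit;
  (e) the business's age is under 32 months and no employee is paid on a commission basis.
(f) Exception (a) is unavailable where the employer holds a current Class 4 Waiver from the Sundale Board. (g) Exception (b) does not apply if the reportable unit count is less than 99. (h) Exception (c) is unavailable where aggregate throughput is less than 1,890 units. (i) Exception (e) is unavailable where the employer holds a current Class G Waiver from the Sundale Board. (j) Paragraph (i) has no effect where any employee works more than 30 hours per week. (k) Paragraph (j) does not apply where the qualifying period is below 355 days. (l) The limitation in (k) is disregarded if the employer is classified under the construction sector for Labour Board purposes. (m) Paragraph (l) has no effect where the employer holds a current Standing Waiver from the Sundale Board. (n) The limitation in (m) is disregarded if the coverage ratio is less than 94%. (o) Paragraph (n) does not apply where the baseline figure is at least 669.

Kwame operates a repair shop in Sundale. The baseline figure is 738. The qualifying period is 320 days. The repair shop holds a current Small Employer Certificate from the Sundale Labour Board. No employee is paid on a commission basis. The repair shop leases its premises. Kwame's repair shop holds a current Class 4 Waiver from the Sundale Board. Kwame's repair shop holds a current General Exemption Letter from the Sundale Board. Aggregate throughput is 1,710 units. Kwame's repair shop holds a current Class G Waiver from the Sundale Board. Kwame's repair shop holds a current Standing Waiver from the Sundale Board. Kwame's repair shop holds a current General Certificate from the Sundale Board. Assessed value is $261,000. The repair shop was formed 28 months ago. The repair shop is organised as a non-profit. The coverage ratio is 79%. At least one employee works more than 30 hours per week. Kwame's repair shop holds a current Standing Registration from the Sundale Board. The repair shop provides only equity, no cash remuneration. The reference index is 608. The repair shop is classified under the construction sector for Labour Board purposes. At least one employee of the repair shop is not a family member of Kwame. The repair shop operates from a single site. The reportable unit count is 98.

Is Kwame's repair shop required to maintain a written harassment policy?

Exception (a): a current Small Employer Certificate is held; a current General Certificate is held — every condition holds. Turning to paragraph (f): (f) is engaged — a current Class 4 Waiver is held. Exception (a) does not apply.
All of (b)'s requirements are met (a current General Exemption Letter is held; a current Standing Registration is held). But: (g) applies — the reportable unit count is 98, less than the 99 limit. Exception (b) does not apply.
Exception (c)'s conditions are all satisfied: the employer operates from a single site; remuneration is equity-only; assessed value is $261,000, under the $266,500 limit. But applying paragraph (h): (h) operates — aggregate throughput is 1,710 units, less than the 1,890 units limit. So (c) is unavailable.
Exception (d) requires that all employees are immediate family members of the owner; but at least one employee is not a family member, so (d) is unavailable.
Exception (e) is satisfied on its face — the business's age is 28 months, under the 32 months limit; no employee is paid on commission. However, paragraphs (i)–(o) must be considered: (i) operates against (e): a current Class G Waiver is held. (j) would limit (i) — at least one employee exceeds 30 hours/week — but (k) sets (j) aside: (k) applies — the qualifying period is 320 days, below the 355 days limit. (l) would limit (k) — the repair shop is classified under the construction sector — but (m) sets (l) aside: (m) is engaged — a current Standing Waiver is held. (n) is engaged (the coverage ratio is 79%, less than the 94% limit), but is set aside by (o): (o) is triggered — the baseline figure is 738, meeting the 669 threshold. So (e) is unavailable.
None of the exceptions is available; § 83 applies in full.

Yes — Kwame's repair shop must maintain a written harassment policy.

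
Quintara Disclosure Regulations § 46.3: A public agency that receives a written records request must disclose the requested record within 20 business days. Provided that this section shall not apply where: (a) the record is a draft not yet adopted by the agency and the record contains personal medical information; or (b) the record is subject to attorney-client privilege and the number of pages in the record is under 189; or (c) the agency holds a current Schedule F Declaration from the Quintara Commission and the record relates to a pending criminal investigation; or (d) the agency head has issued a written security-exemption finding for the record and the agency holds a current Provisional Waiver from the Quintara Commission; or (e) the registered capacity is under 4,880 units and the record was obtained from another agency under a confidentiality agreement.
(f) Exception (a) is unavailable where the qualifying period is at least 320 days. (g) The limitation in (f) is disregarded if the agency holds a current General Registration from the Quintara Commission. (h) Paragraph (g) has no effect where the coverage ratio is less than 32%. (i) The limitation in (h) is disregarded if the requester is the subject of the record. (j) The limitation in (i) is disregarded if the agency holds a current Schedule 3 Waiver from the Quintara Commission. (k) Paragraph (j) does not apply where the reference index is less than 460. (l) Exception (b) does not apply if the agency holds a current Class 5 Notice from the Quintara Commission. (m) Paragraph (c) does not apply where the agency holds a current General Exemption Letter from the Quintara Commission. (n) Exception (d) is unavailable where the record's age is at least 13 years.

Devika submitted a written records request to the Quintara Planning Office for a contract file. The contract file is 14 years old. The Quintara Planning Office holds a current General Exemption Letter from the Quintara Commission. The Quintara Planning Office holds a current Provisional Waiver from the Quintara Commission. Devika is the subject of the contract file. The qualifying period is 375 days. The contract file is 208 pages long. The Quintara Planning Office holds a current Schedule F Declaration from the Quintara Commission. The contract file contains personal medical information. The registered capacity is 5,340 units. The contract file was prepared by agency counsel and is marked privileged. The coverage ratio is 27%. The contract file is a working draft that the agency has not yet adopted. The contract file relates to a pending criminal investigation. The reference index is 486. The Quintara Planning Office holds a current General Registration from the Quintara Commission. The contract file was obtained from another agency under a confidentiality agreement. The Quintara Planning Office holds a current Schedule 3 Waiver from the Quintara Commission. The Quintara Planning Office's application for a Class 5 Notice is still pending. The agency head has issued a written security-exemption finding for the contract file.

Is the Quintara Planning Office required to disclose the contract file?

Yes — the Quintara Planning Office must disclose the contract file.

All of (a)'s requirements are met (the contract file is an unadopted draft; the contract file contains personal medical information). Turning to paragraphs (f)–(k): (f) applies — the qualifying period is 375 days, meeting the 320 days threshold. (g) applies (a current General Registration is held), but is itself disapplied by (h): (h) is triggered — the coverage ratio is 27%, less than the 32% limit. (i) is engaged (Devika is the subject of the contract file), but is displaced by (j): (j) operates against (i): a current Schedule 3 Waiver is held. (k), which would lift (j), is not triggered — the reference index is 486, not less than 460. (a) is therefore removed.
Exception (b) fails — the number of pages in the record is 208, not under 189.
Exception (c) is satisfied on its face — a current Schedule F Declaration is held; the contract file relates to a pending investigation. But applying paragraph (m): (m) operates against (c): a current General Exemption Letter is held. Exception (c) does not apply.
Exception (d): a written security-exemption finding has been issued; a current Provisional Waiver is held — every condition holds. But: (n) applies — the record's age is 14 years, meeting the 13 years threshold. (d) is therefore removed.
Exception (e) fails — the registered capacity is 5,340 units, not under 4,880 units.
No exception applies. The general rule governs.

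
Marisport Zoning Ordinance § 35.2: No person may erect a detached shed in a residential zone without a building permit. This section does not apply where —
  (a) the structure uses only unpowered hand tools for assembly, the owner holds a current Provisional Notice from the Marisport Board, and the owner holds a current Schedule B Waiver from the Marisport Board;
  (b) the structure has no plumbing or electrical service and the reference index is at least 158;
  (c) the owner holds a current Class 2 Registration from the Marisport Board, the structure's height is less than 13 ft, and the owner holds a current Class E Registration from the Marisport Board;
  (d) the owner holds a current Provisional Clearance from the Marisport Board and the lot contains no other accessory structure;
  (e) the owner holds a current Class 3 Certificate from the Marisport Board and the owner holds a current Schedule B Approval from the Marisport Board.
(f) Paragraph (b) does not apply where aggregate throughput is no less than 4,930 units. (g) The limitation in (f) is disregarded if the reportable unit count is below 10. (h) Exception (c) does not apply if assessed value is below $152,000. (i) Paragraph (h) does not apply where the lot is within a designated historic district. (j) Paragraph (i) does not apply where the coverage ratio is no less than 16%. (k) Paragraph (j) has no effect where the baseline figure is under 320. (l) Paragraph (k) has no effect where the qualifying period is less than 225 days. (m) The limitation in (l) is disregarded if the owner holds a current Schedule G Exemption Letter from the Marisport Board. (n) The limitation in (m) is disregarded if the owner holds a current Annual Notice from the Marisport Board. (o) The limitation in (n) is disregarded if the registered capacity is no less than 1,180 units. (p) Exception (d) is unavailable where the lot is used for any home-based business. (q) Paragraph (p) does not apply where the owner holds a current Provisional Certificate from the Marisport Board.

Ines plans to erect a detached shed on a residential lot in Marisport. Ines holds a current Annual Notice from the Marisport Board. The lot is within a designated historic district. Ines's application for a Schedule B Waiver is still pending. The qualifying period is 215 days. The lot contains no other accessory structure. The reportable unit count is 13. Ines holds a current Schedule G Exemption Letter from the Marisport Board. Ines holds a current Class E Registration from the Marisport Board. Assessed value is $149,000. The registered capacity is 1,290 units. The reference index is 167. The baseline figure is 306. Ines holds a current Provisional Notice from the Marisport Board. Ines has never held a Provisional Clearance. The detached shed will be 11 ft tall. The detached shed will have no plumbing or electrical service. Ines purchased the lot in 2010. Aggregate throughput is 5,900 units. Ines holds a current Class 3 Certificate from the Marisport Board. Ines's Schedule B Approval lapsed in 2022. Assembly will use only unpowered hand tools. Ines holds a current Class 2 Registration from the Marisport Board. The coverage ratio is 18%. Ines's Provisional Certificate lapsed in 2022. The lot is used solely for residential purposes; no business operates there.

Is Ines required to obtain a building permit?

Exception (a) does not apply: there is no Schedule B Waiver in force.
Exception (b): there is no plumbing or electrical service; the reference index is 167, meeting the 158 threshold — every condition holds. Turning to paragraphs (f)–(g): (f) operates against (b): aggregate throughput is 5,900 units, meeting the 4,930 units threshold. (g) is inapplicable (the reportable unit count is 13, not below 10), so (f) stands. So (b) is unavailable.
Exception (c): a current Class 2 Registration is held; the structure's height is 11 ft, less than the 13 ft limit; a current Class E Registration is held — every condition holds. As to paragraphs (h)–(o): (h) is engaged (assessed value is $149,000, below the $152,000 limit), but is set aside by (i): (i) is engaged — the lot is in a historic district. (j) would limit (i) — the coverage ratio is 18%, meeting the 16% threshold — but (k) sets (j) aside: (k) operates against (j): the baseline figure is 306, under the 320 limit. (l) would limit (k) — the qualifying period is 215 days, less than the 225 days limit — but (m) sets (l) aside: (m) is engaged — a current Schedule G Exemption Letter is held. (n) is engaged (a current Annual Notice is held), but is overridden by (o): (o) operates against (n): the registered capacity is 1,290 units, meeting the 1,180 units threshold. Exception (c) stands.
Exception (d) does not apply: no current Provisional Clearance is held.
Exception (e) does not apply: no current Schedule B Approval is held.

No — exception (c) applies; Ines does not need a building permit.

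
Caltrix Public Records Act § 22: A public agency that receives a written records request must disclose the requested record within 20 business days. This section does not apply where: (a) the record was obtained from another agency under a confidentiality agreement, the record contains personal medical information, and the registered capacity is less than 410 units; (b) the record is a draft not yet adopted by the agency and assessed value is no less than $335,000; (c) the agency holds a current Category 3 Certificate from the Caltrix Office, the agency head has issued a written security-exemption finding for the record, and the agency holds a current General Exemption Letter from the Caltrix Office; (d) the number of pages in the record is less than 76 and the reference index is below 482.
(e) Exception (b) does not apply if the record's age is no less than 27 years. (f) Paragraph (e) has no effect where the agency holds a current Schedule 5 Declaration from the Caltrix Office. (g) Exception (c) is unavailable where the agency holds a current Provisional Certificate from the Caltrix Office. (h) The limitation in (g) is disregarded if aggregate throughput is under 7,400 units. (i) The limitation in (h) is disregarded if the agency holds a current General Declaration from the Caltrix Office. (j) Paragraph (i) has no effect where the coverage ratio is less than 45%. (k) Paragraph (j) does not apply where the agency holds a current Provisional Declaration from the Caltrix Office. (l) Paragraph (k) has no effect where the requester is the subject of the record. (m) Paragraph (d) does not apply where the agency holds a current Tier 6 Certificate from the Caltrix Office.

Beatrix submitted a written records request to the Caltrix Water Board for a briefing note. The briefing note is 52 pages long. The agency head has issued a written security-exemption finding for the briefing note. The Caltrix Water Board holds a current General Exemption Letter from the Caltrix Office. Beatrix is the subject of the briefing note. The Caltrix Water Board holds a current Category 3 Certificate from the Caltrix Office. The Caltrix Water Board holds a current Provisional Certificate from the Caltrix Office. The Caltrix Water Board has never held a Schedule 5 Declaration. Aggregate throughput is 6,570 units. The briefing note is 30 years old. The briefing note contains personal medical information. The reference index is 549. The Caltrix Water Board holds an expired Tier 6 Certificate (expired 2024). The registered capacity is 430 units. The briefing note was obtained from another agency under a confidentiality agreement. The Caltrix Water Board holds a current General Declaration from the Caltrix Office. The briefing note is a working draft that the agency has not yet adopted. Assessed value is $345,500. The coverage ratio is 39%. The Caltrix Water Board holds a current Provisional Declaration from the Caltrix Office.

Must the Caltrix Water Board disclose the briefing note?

Exception (a) does not apply: the registered capacity is 430 units, not less than 410 units.
All of (b)'s requirements are met (the briefing note is an unadopted draft; assessed value is $345,500, meeting the $335,000 threshold). But: (e) operates against (b): the record's age is 30 years, meeting the 27 years threshold. (f) is not triggered (there is no Schedule 5 Declaration in force), so (e) stands. (b) is therefore removed.
Exception (c)'s conditions are all satisfied: a current Category 3 Certificate is held; a written security-exemption finding has been issued; a current General Exemption Letter is held. As to paragraphs (g)–(l): (g) would limit (c) — a current Provisional Certificate is held — but (h) sets (g) aside: (h) is triggered — aggregate throughput is 6,570 units, under the 7,400 units limit. (i) is triggered (a current General Declaration is held), but is overridden by (j): (j) is triggered — the coverage ratio is 39%, less than the 45% limit. (k) would limit (j) — a current Provisional Declaration is held — but (l) sets (k) aside: (l) operates against (k): Beatrix is the subject of the briefing note. (c) remains available.
Exception (d) fails — the reference index is 549, not below 482.

No — exception (c) applies; the Caltrix Water Board is not required to disclose the briefing note.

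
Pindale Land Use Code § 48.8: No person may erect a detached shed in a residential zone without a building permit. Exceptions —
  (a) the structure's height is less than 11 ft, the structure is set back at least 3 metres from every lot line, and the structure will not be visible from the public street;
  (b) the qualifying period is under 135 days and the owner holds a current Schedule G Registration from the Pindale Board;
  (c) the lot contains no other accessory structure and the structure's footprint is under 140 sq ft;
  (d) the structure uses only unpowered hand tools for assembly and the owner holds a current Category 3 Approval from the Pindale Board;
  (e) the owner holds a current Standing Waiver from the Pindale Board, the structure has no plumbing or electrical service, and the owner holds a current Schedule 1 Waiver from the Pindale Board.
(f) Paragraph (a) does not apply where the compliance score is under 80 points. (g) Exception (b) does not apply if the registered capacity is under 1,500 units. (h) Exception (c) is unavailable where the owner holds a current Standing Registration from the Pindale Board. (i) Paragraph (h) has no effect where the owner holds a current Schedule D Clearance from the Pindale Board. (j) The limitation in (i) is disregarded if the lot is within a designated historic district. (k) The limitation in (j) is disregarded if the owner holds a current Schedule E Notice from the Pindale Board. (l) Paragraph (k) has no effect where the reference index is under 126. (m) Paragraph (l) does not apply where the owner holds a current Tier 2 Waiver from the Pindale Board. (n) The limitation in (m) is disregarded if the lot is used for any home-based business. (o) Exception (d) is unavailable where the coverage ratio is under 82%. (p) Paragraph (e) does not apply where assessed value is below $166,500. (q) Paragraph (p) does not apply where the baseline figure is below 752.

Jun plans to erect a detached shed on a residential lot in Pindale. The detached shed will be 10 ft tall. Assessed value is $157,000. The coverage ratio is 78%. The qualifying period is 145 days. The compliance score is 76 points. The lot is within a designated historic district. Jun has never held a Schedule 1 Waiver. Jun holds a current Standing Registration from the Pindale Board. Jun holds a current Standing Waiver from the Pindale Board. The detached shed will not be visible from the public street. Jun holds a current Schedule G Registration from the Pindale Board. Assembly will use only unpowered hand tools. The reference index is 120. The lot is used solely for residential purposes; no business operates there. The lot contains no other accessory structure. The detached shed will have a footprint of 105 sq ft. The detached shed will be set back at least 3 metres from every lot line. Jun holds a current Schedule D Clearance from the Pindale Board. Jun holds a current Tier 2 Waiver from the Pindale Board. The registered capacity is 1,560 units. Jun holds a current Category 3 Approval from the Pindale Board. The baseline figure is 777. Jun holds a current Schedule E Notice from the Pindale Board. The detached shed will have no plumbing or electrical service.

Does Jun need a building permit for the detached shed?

All of (a)'s requirements are met (the structure's height is 10 ft, less than the 11 ft limit; the setback is at least 3 m on every side; the structure will not be visible from the street). However, paragraph (f) must be considered: (f) is triggered — the compliance score is 76 points, under the 80 points limit. Exception (a) does not apply.
Exception (b) fails — the qualifying period is 145 days, not under 135 days.
Exception (c): the lot has no other accessory structure; the structure's footprint is 105 sq ft, under the 140 sq ft limit — every condition holds. Applying paragraphs (h)–(n): (h) would limit (c) — a current Standing Registration is held — but (i) sets (h) aside: (i) operates — a current Schedule D Clearance is held. (j) would limit (i) — the lot is in a historic district — but (k) sets (j) aside: (k) is triggered — a current Schedule E Notice is held. (l) would limit (k) — the reference index is 120, under the 126 limit — but (m) sets (l) aside: (m) operates against (l): a current Tier 2 Waiver is held. (n) is not triggered (the lot is solely residential), so (m) stands. (c) remains available.
Exception (d): assembly uses only hand tools; a current Category 3 Approval is held — every condition holds. Turning to paragraph (o): (o) is triggered — the coverage ratio is 78%, under the 82% limit. (d) is therefore removed.
Exception (e) requires that the owner holds a current Schedule 1 Waiver from the Pindale Board; but no current Schedule 1 Waiver is held, so (e) is unavailable.

No — exception (c) applies; Jun does not need a building permit.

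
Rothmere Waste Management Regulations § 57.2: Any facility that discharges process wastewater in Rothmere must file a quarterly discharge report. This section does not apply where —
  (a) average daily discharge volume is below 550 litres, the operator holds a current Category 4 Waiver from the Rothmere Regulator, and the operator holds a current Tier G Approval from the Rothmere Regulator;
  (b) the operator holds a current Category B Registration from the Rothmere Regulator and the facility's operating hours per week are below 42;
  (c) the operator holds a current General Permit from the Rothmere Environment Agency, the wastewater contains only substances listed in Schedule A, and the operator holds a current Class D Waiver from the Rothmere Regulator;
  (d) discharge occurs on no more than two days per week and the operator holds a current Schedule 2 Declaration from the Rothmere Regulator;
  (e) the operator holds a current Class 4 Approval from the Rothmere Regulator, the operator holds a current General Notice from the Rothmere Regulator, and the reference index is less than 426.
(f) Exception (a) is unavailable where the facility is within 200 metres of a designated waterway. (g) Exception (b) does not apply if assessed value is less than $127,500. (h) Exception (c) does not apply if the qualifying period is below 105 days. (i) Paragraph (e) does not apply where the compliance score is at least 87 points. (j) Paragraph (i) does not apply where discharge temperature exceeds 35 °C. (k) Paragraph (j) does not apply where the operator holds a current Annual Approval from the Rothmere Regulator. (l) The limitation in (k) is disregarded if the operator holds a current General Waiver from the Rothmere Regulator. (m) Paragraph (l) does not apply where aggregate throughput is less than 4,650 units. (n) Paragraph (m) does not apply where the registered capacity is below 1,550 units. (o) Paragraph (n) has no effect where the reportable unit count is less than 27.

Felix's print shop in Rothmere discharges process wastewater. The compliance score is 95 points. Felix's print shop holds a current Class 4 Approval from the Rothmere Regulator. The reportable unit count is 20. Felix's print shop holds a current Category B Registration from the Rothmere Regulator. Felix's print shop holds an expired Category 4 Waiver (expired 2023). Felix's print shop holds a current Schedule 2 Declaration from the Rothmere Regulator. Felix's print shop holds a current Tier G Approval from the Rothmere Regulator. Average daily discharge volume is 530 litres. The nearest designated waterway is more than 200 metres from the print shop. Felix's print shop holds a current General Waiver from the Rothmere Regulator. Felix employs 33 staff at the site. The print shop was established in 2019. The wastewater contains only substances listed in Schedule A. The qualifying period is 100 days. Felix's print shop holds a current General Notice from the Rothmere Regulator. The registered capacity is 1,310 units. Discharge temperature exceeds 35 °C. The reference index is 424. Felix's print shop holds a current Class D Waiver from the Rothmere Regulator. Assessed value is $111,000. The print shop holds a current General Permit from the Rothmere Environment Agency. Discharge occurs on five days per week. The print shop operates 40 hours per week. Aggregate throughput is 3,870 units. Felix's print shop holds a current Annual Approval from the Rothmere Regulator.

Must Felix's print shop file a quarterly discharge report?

Exception (a) requires that the operator holds a current Category 4 Waiver from the Rothmere Regulator; but the Category 4 Waiver is not current, so (a) is unavailable.
Exception (b)'s conditions are all satisfied: a current Category B Registration is held; the facility's operating hours per week are 40, below the 42 limit. Turning to paragraph (g): (g) is triggered — assessed value is $111,000, less than the $127,500 limit. (b) is therefore removed.
Exception (c) is satisfied on its face — a current General Permit is held; the wastewater is Schedule-A-only; a current Class D Waiver is held. However, paragraph (h) must be considered: (h) is triggered — the qualifying period is 100 days, below the 105 days limit. (c) is therefore removed.
Exception (d) fails — discharge occurs on five days per week.
Exception (e): a current Class 4 Approval is held; a current General Notice is held; the reference index is 424, less than the 426 limit — every condition holds. But applying paragraphs (i)–(o): (i) operates against (e): the compliance score is 95 points, meeting the 87 points threshold. (j) is triggered (discharge temperature exceeds 35 °C), but is overridden by (k): (k) operates against (j): a current Annual Approval is held. (l) would limit (k) — a current General Waiver is held — but (m) sets (l) aside: (m) operates against (l): aggregate throughput is 3,870 units, less than the 4,650 units limit. (n) is engaged (the registered capacity is 1,310 units, below the 1,550 units limit), but is itself disapplied by (o): (o) operates against (n): the reportable unit count is 20, less than the 27 limit. (e) is therefore removed.
No exception is made out. Felix's print shop falls within the general rule.

Yes — Felix's print shop must file a quarterly discharge report.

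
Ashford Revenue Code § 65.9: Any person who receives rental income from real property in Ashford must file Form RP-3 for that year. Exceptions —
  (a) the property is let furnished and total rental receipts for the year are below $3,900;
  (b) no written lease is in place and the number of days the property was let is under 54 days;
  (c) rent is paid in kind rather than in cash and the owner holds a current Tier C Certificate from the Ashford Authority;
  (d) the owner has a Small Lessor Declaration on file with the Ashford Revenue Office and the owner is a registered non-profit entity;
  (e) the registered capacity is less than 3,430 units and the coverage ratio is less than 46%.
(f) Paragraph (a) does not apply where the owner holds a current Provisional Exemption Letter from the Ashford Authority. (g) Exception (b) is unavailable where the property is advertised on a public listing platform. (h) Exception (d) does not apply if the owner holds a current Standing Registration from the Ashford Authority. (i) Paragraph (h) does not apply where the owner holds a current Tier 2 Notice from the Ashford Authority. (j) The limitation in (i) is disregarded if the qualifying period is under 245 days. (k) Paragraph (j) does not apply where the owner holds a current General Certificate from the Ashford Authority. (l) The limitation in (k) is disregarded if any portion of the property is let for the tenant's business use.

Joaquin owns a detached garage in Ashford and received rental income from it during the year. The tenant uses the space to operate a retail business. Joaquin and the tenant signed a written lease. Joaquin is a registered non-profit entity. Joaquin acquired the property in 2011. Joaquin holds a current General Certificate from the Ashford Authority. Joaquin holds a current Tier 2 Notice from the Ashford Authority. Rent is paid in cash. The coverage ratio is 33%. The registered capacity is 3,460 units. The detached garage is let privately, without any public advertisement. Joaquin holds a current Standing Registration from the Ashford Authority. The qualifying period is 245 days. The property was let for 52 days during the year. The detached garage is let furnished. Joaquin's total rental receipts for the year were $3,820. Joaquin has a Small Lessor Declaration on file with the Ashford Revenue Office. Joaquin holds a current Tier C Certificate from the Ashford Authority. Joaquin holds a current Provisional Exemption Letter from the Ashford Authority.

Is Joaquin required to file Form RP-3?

All of (a)'s requirements are met (the property is let furnished; total rental receipts for the year are $3,820, below the $3,900 limit). But applying paragraph (f): (f) operates against (a): a current Provisional Exemption Letter is held. (a) is therefore removed.
Exception (b) does not apply: a written lease is in place.
Exception (c) fails — rent is paid in cash.
All of (d)'s requirements are met (a Small Lessor Declaration is on file; Joaquin is a registered non-profit). As to paragraphs (h)–(l): (h) applies (a current Standing Registration is held), but is set aside by (i): (i) operates against (h): a current Tier 2 Notice is held. (j) is not engaged (the qualifying period is 245 days, not under 245 days), so (i) stands. (d) remains available.
Exception (e) fails — the registered capacity is 3,460 units, not less than 3,430 units.

No — exception (d) applies; Joaquin is not required to file Form RP-3.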